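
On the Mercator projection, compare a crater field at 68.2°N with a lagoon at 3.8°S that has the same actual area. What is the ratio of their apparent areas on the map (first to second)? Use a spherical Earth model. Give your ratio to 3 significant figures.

7.22

Mercator areal scale is sec²φ.
At 68.2°: sec²(68.2°) = 1/0.3714² = 7.251.
At 3.8°: sec²(3.8°) = 1/0.9978² = 1.004.
Ratio = 7.251/1.004 = cos²(3.8°)/cos²(68.2°) ≈ 7.22.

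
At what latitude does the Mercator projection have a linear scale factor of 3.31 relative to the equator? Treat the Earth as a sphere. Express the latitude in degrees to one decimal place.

Mercator scale is k = sec φ = 1/cos φ.
1/cos φ = 3.31  ⇒  cos φ = 0.3021  ⇒  φ = arccos(0.3021) ≈ 72.4°.

72.4°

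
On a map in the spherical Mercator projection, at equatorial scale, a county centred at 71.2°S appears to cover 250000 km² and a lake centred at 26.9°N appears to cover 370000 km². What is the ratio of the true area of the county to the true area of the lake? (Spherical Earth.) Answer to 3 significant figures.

0.0882

Mercator's areal exaggeration is sec²φ; hence true area = (apparent area) · cos²φ.
True area of county: 250000 × cos²(71.2°) = 250000 × 0.1039 = 25960 km².
True area of lake: 370000 × cos²(26.9°) = 370000 × 0.7953 = 294300 km².
Ratio = 25960 / 294300 ≈ 0.0882.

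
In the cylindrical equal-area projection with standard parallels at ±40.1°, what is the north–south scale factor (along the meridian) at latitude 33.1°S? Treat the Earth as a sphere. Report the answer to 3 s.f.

A cylindrical equal-area projection with standard parallel φ₀ has meridian scale h = cos φ / cos φ₀ and parallel scale k = cos φ₀ / cos φ (so areas are preserved, h·k = 1).
h = cos 33.1° / cos 40.1° = 0.8377/0.7649 = 1.095.

1.10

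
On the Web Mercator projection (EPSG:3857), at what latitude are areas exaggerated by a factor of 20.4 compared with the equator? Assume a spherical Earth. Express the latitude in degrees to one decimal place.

77.2°

Mercator areal scale is sec²φ.
sec²φ = 20.4  ⇒  cos²φ = 0.04902  ⇒  cos φ = 0.2214.
φ = arccos(0.2214) ≈ 77.2°.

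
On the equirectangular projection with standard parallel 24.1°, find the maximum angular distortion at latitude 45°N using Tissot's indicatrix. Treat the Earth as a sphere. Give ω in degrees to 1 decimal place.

With standard parallel φ₀ = 24.1°, the equirectangular projection gives x = Rλ cos φ₀, y = Rφ, so h = 1 and k = cos 24.1° / cos φ.
At 45°: h = 1.000, k = 1.291; principal scales a = 1.291, b = 1.000.
sin(ω/2) = (a − b)/(a + b) = 0.2909/2.291 = 0.1270, so ω = 2 arcsin(0.1270) ≈ 14.6°.

14.6°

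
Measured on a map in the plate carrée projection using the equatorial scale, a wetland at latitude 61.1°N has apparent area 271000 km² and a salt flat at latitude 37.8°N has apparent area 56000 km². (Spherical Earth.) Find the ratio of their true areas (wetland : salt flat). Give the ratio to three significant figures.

On the plate carrée, areal scale = h·k = 1 × sec φ, so true area = apparent × cos φ.
True area of wetland: 271000 × cos(61.1°) = 271000 × 0.4833 = 131000 km².
True area of salt flat: 56000 × cos(37.8°) = 56000 × 0.7902 = 44250 km².
Ratio = 131000 / 44250 ≈ 2.96.

2.96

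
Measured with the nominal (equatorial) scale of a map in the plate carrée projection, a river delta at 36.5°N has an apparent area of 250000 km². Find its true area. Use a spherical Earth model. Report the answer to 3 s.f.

For the equirectangular projection with φ₀ = 0 (plate carrée), h = 1 along meridians and k = sec φ along parallels.
Areal scale = h·k = 1 × sec φ; at 36.5°, h = 1.000, k = 1.244, so h·k = 1.244.
True area = apparent / (areal scale) = 250000 / 1.244 ≈ 201000 km².

201000 km²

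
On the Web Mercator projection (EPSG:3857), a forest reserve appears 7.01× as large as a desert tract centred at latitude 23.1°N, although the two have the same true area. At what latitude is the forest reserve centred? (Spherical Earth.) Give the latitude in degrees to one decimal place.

69.7°

On Mercator, (apparent₁)/(apparent₂) = sec²φ₁ / sec²φ₂ when true areas are equal.
cos²φ₂ / cos²φ₁ = 7.01  ⇒  cos φ₁ = cos 23.1° / √7.01 = 0.9198/2.648 = 0.3474.
φ₁ = arccos(0.3474) ≈ 69.7°.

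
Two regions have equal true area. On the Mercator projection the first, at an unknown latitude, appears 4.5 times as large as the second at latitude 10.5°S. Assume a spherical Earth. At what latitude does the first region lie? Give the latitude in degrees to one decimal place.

Mercator areal scale is sec²φ, so apparent-area ratio = sec²φ₁ / sec²φ₂ = cos²φ₂ / cos²φ₁.
cos²φ₂ / cos²φ₁ = 4.5  ⇒  cos φ₁ = cos 10.5° / √4.5 = 0.9833/2.121 = 0.4635.
φ₁ = arccos(0.4635) ≈ 62.4°.

62.4°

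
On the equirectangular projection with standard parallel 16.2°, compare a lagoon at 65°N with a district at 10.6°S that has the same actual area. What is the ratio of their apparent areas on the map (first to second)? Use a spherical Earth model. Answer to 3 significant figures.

With standard parallel φ₀ = 16.2°, the equirectangular projection gives x = Rλ cos φ₀, y = Rφ, so h = 1 and k = cos 16.2° / cos φ.
Areal scale at 65°: h·k = 1.000 × 2.272 = 2.272.
Areal scale at 10.6°: h·k = 1.000 × 0.9770 = 0.9770.
Ratio = 2.272/0.9770 ≈ 2.33.

2.33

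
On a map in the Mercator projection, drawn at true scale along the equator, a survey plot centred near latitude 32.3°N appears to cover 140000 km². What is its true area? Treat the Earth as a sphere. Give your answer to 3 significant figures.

For Mercator, h = k = sec φ (a conformal cylindrical projection has a single point scale, 1/cos φ).
Areal scale = k² = sec²φ = 1/cos²(32.3°) = 1/0.8453² = 1.400.
True area = apparent / (areal scale) = 140000 / 1.400 ≈ 100000 km².

100000 km²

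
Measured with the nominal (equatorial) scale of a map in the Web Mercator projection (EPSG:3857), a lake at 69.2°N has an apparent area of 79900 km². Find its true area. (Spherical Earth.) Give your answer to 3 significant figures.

The Mercator projection is conformal; its linear scale factor is the same in every direction and equals sec φ = 1/cos φ.
Areal scale = k² = sec²φ = 1/cos²(69.2°) = 1/0.3551² = 7.930.
True area = apparent / (areal scale) = 79900 / 7.930 ≈ 10100 km².

10100 km²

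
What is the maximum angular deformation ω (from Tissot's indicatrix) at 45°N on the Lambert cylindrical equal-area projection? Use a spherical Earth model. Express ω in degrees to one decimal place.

The Lambert cylindrical equal-area projection is the cylindrical equal-area projection with its standard parallel at the equator (φ₀ = 0). For cylindrical equal-area with standard parallel φ₀, h = cos φ / cos φ₀ and k = cos φ₀ / cos φ, so h·k = 1.
At 45°: h = 0.7071, k = 1.414; principal scales a = 1.414, b = 0.7071.
sin(ω/2) = (a − b)/(a + b) = 0.7071/2.121 = 0.3333, so ω = 2 arcsin(0.3333) ≈ 38.9°.

38.9°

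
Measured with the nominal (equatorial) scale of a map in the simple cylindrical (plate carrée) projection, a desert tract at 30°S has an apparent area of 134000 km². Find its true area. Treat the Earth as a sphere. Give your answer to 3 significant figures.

116000 km²

For the equirectangular projection with φ₀ = 0 (plate carrée), h = 1 along meridians and k = sec φ along parallels.
Areal scale = h·k = 1 × sec φ; at 30°, h = 1.000, k = 1.155, so h·k = 1.155.
True area = apparent / (areal scale) = 134000 / 1.155 ≈ 116000 km².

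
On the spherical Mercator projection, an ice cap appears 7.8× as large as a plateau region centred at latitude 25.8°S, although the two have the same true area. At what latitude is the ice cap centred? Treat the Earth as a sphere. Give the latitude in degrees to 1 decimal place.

Mercator areal scale is sec²φ, so apparent-area ratio = sec²φ₁ / sec²φ₂ = cos²φ₂ / cos²φ₁.
cos²φ₂ / cos²φ₁ = 7.8  ⇒  cos φ₁ = cos 25.8° / √7.8 = 0.9003/2.793 = 0.3224.
φ₁ = arccos(0.3224) ≈ 71.2°.

71.2°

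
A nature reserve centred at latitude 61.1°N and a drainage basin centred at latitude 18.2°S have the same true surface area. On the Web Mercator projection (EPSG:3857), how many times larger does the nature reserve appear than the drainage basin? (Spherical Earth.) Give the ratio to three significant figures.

3.86

On Mercator, area is exaggerated by sec²φ = 1/cos²φ.
At 61.1°: sec²(61.1°) = 1/0.4833² = 4.282.
At 18.2°: sec²(18.2°) = 1/0.9500² = 1.108.
Ratio = 4.282/1.108 = cos²(18.2°)/cos²(61.1°) ≈ 3.86.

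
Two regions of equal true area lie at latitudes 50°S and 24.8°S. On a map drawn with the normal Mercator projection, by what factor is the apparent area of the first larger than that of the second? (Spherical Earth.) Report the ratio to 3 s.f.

1.99

Mercator areal scale is sec²φ.
At 50°: sec²(50°) = 1/0.6428² = 2.420.
At 24.8°: sec²(24.8°) = 1/0.9078² = 1.214.
Ratio = 2.420/1.214 = cos²(24.8°)/cos²(50°) ≈ 1.99.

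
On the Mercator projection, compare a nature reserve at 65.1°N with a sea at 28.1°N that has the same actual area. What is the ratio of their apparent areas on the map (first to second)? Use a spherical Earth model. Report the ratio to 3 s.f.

4.39

Mercator is conformal with k = sec φ, so areal scale = k² = sec²φ.
At 65.1°: sec²(65.1°) = 1/0.4210² = 5.641.
At 28.1°: sec²(28.1°) = 1/0.8821² = 1.285.
Ratio = 5.641/1.285 = cos²(28.1°)/cos²(65.1°) ≈ 4.39.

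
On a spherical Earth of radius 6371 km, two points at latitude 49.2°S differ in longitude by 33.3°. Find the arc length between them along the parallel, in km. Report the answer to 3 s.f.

2420 km

Arc length along a parallel = R cos φ · Δλ (with Δλ in radians).
= 6371 × cos 49.2° × (33.3° × π/180) = 6371 × 0.6534 × 0.5812 ≈ 2420 km.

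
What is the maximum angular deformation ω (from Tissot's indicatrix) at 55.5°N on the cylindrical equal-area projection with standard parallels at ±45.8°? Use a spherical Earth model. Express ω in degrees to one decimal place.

23.6°

A cylindrical equal-area projection with standard parallel φ₀ has meridian scale h = cos φ / cos φ₀ and parallel scale k = cos φ₀ / cos φ (so areas are preserved, h·k = 1).
At 55.5°: h = 0.8124, k = 1.231; principal scales a = 1.231, b = 0.8124.
sin(ω/2) = (a − b)/(a + b) = 0.4184/2.043 = 0.2048, so ω = 2 arcsin(0.2048) ≈ 23.6°.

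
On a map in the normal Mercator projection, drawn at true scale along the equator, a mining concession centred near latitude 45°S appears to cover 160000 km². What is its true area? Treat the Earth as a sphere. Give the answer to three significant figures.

80000 km²

For Mercator, h = k = sec φ (a conformal cylindrical projection has a single point scale, 1/cos φ).
Areal scale = k² = sec²φ = 1/cos²(45°) = 1/0.7071² = 2.000.
True area = apparent / (areal scale) = 160000 / 2.000 ≈ 80000 km².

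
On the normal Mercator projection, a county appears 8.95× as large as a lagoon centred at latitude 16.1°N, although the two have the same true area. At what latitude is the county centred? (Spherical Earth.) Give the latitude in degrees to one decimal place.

For equal true areas on Mercator, apparent areas scale as sec²φ, so the ratio is cos²φ₂ / cos²φ₁.
cos²φ₂ / cos²φ₁ = 8.95  ⇒  cos φ₁ = cos 16.1° / √8.95 = 0.9608/2.992 = 0.3212.
φ₁ = arccos(0.3212) ≈ 71.3°.

71.3°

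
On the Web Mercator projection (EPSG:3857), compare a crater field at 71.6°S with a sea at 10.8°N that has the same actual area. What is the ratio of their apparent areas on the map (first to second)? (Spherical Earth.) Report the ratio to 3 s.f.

9.68

On Mercator, area is exaggerated by sec²φ = 1/cos²φ.
At 71.6°: sec²(71.6°) = 1/0.3156² = 10.04.
At 10.8°: sec²(10.8°) = 1/0.9823² = 1.036.
Ratio = 10.04/1.036 = cos²(10.8°)/cos²(71.6°) ≈ 9.68.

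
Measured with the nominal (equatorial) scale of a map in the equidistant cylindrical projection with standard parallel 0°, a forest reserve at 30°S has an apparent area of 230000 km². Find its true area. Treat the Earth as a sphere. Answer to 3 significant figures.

Plate carrée maps x = Rλ, y = Rφ. The meridian scale is h = 1 and the parallel scale is k = 1/cos φ = sec φ.
Areal scale = h·k = 1 × sec φ; at 30°, h = 1.000, k = 1.155, so h·k = 1.155.
True area = apparent / (areal scale) = 230000 / 1.155 ≈ 199000 km².

199000 km²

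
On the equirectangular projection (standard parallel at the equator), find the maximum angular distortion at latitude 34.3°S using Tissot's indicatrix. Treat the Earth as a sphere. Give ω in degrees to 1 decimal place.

10.9°

In the plate carrée (x = Rλ, y = Rφ), meridians are true-scale (h = 1) and parallels are stretched by k = sec φ.
At 34.3°: h = 1.000, k = 1.211; principal scales a = 1.211, b = 1.000.
sin(ω/2) = (a − b)/(a + b) = 0.2105/2.211 = 0.09523, so ω = 2 arcsin(0.09523) ≈ 10.9°.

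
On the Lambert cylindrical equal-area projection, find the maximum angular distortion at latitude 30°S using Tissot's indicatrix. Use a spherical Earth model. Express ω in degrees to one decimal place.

16.4°

The Lambert cylindrical equal-area projection is the cylindrical equal-area projection with its standard parallel at the equator (φ₀ = 0). For cylindrical equal-area with standard parallel φ₀, h = cos φ / cos φ₀ and k = cos φ₀ / cos φ, so h·k = 1.
At 30°: h = 0.8660, k = 1.155; principal scales a = 1.155, b = 0.8660.
sin(ω/2) = (a − b)/(a + b) = 0.2887/2.021 = 0.1429, so ω = 2 arcsin(0.1429) ≈ 16.4°.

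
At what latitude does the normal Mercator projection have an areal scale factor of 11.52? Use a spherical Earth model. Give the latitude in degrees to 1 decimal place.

72.9°

Mercator areal scale is sec²φ.
sec²φ = 11.52  ⇒  cos²φ = 0.08681  ⇒  cos φ = 0.2946.
φ = arccos(0.2946) ≈ 72.9°.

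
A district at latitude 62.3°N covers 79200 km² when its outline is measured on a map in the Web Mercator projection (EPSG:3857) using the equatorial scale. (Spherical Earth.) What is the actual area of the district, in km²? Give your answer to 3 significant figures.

17100 km²

For Mercator, h = k = sec φ (a conformal cylindrical projection has a single point scale, 1/cos φ).
Areal scale = k² = sec²φ = 1/cos²(62.3°) = 1/0.4648² = 4.628.
True area = apparent / (areal scale) = 79200 / 4.628 ≈ 17100 km².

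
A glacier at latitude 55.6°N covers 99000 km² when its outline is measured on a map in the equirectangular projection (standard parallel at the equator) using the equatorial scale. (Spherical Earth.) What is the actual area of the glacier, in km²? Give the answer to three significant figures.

55900 km²

Plate carrée maps x = Rλ, y = Rφ. The meridian scale is h = 1 and the parallel scale is k = 1/cos φ = sec φ.
Areal scale = h·k = 1 × sec φ; at 55.6°, h = 1.000, k = 1.770, so h·k = 1.770.
True area = apparent / (areal scale) = 99000 / 1.770 ≈ 55900 km².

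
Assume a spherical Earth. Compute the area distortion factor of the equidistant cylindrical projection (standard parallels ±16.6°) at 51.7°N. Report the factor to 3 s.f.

The equidistant cylindrical projection with φ₀ = 16.6° has h = 1 (meridians true) and k = cos φ₀ / cos φ along parallels.
Areal scale = h·k = 1 × cos φ₀ / cos φ; at 51.7°, h = 1.000, k = 1.546, so h·k = 1.546.

1.55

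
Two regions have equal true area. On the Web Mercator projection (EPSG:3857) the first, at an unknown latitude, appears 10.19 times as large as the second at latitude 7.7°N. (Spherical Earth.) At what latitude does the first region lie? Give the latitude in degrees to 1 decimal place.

On Mercator, (apparent₁)/(apparent₂) = sec²φ₁ / sec²φ₂ when true areas are equal.
cos²φ₂ / cos²φ₁ = 10.19  ⇒  cos φ₁ = cos 7.7° / √10.19 = 0.9910/3.192 = 0.3104.
φ₁ = arccos(0.3104) ≈ 71.9°.

71.9°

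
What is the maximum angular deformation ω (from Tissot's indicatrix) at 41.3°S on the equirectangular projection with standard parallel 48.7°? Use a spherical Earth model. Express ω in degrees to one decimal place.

With standard parallel φ₀ = 48.7°, the equirectangular projection gives x = Rλ cos φ₀, y = Rφ, so h = 1 and k = cos 48.7° / cos φ.
At 41.3°: h = 1.000, k = 0.8785; principal scales a = 1.000, b = 0.8785.
sin(ω/2) = (a − b)/(a + b) = 0.1215/1.879 = 0.06467, so ω = 2 arcsin(0.06467) ≈ 7.4°.

7.4°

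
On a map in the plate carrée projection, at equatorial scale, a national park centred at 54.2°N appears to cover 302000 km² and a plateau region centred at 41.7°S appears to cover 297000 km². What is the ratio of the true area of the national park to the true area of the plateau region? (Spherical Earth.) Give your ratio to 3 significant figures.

0.797

Plate carrée has h = 1 and k = sec φ, giving areal scale sec φ; true area = (apparent area) · cos φ.
True area of national park: 302000 × cos(54.2°) = 302000 × 0.5850 = 176700 km².
True area of plateau region: 297000 × cos(41.7°) = 297000 × 0.7466 = 221800 km².
Ratio = 176700 / 221800 ≈ 0.797.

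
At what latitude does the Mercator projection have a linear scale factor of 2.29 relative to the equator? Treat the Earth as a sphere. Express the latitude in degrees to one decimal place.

Mercator scale is k = sec φ = 1/cos φ.
1/cos φ = 2.29  ⇒  cos φ = 0.4367  ⇒  φ = arccos(0.4367) ≈ 64.1°.

64.1°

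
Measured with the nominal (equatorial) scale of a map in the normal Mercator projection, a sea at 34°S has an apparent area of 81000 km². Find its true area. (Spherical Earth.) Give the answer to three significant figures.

55700 km²

The Mercator projection is conformal; its linear scale factor is the same in every direction and equals sec φ = 1/cos φ.
Areal scale = k² = sec²φ = 1/cos²(34°) = 1/0.8290² = 1.455.
True area = apparent / (areal scale) = 81000 / 1.455 ≈ 55700 km².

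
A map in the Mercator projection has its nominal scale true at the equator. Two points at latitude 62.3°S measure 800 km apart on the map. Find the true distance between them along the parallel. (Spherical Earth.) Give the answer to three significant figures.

372 km

The Mercator projection is conformal; its linear scale factor is the same in every direction and equals sec φ = 1/cos φ.
Along the parallel at 62.3°, map distances are exaggerated by k = sec 62.3° = 2.151.
True distance = 800 / 2.151 = 800 × cos 62.3° ≈ 372 km.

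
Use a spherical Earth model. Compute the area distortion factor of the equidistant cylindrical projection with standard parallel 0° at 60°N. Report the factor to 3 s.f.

For the equirectangular projection with φ₀ = 0 (plate carrée), h = 1 along meridians and k = sec φ along parallels.
Areal scale = h·k = 1 × sec φ; at 60°, h = 1.000, k = 2.000, so h·k = 2.000.

2.00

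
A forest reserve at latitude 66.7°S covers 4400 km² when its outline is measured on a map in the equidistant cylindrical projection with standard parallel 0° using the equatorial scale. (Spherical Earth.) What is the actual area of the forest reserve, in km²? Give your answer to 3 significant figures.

1740 km²

For the equirectangular projection with φ₀ = 0 (plate carrée), h = 1 along meridians and k = sec φ along parallels.
Areal scale = h·k = 1 × sec φ; at 66.7°, h = 1.000, k = 2.528, so h·k = 2.528.
True area = apparent / (areal scale) = 4400 / 2.528 ≈ 1740 km².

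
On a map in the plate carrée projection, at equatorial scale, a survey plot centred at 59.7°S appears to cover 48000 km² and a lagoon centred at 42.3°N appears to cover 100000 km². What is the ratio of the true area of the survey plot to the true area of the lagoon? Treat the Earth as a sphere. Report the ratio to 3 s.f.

0.327

On the plate carrée, areal scale = h·k = 1 × sec φ, so true area = apparent × cos φ.
True area of survey plot: 48000 × cos(59.7°) = 48000 × 0.5045 = 24220 km².
True area of lagoon: 100000 × cos(42.3°) = 100000 × 0.7396 = 73960 km².
Ratio = 24220 / 73960 ≈ 0.327.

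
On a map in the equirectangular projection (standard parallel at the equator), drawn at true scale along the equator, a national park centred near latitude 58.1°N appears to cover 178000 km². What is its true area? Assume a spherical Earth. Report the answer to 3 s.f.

Plate carrée maps x = Rλ, y = Rφ. The meridian scale is h = 1 and the parallel scale is k = 1/cos φ = sec φ.
Areal scale = h·k = 1 × sec φ; at 58.1°, h = 1.000, k = 1.892, so h·k = 1.892.
True area = apparent / (areal scale) = 178000 / 1.892 ≈ 94100 km².

94100 km²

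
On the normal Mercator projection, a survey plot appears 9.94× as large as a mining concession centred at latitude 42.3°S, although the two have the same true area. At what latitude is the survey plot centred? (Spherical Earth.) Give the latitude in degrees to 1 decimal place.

For equal true areas on Mercator, apparent areas scale as sec²φ, so the ratio is cos²φ₂ / cos²φ₁.
cos²φ₂ / cos²φ₁ = 9.94  ⇒  cos φ₁ = cos 42.3° / √9.94 = 0.7396/3.153 = 0.2346.
φ₁ = arccos(0.2346) ≈ 76.4°.

76.4°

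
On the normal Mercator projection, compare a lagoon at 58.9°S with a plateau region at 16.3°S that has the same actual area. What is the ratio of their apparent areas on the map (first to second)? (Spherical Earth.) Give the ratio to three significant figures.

3.45

On Mercator, area is exaggerated by sec²φ = 1/cos²φ.
At 58.9°: sec²(58.9°) = 1/0.5165² = 3.748.
At 16.3°: sec²(16.3°) = 1/0.9598² = 1.086.
Ratio = 3.748/1.086 = cos²(16.3°)/cos²(58.9°) ≈ 3.45.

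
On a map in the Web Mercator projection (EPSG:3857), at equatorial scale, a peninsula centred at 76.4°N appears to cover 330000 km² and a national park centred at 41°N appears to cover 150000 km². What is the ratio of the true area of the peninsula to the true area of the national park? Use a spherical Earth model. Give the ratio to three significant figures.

0.214

Since Mercator area scale is 1/cos²φ, the true area equals the apparent area multiplied by cos²φ.
True area of peninsula: 330000 × cos²(76.4°) = 330000 × 0.05529 = 18250 km².
True area of national park: 150000 × cos²(41°) = 150000 × 0.5696 = 85440 km².
Ratio = 18250 / 85440 ≈ 0.214.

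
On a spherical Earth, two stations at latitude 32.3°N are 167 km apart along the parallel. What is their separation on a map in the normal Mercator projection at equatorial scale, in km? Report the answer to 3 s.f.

Mercator is conformal, so the point scale is isotropic: h = k = sec φ = 1/cos φ.
Along the parallel, k = sec 32.3° = 1/0.8453 = 1.183.
Map distance = 167 × 1.183 ≈ 198 km.

198 km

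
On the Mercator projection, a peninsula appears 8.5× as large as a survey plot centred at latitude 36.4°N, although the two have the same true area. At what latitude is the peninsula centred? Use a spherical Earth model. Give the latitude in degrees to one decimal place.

For equal true areas on Mercator, apparent areas scale as sec²φ, so the ratio is cos²φ₂ / cos²φ₁.
cos²φ₂ / cos²φ₁ = 8.5  ⇒  cos φ₁ = cos 36.4° / √8.5 = 0.8049/2.915 = 0.2761.
φ₁ = arccos(0.2761) ≈ 74.0°.

74.0°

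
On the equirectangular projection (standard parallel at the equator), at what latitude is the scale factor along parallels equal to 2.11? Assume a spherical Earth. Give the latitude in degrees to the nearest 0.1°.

Plate carrée: h = 1, k = sec φ along parallels.
sec φ = 2.11  ⇒  cos φ = 0.4739  ⇒  φ ≈ 61.7°.

61.7°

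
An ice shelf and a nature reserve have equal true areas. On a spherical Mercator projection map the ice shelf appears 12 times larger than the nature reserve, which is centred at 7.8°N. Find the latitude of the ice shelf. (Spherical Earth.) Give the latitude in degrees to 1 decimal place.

For equal true areas on Mercator, apparent areas scale as sec²φ, so the ratio is cos²φ₂ / cos²φ₁.
cos²φ₂ / cos²φ₁ = 12  ⇒  cos φ₁ = cos 7.8° / √12 = 0.9907/3.464 = 0.2860.
φ₁ = arccos(0.2860) ≈ 73.4°.

73.4°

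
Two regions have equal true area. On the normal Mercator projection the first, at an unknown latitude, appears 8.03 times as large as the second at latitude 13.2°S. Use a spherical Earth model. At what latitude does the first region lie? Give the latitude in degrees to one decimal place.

For equal true areas on Mercator, apparent areas scale as sec²φ, so the ratio is cos²φ₂ / cos²φ₁.
cos²φ₂ / cos²φ₁ = 8.03  ⇒  cos φ₁ = cos 13.2° / √8.03 = 0.9736/2.834 = 0.3436.
φ₁ = arccos(0.3436) ≈ 69.9°.

69.9°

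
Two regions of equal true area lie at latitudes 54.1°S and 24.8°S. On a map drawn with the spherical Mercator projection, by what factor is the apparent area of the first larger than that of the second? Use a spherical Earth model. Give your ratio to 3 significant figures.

Mercator is conformal with k = sec φ, so areal scale = k² = sec²φ.
At 54.1°: sec²(54.1°) = 1/0.5864² = 2.908.
At 24.8°: sec²(24.8°) = 1/0.9078² = 1.214.
Ratio = 2.908/1.214 = cos²(24.8°)/cos²(54.1°) ≈ 2.40.

2.40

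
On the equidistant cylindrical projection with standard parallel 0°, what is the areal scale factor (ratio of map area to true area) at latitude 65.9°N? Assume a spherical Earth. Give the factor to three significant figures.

2.45

In the plate carrée (x = Rλ, y = Rφ), meridians are true-scale (h = 1) and parallels are stretched by k = sec φ.
Areal scale = h·k = 1 × sec φ; at 65.9°, h = 1.000, k = 2.449, so h·k = 2.449.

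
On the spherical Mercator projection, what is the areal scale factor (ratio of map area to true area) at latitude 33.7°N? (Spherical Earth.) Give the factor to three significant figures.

1.44

For Mercator, h = k = sec φ (a conformal cylindrical projection has a single point scale, 1/cos φ).
Areal scale = k² = sec²φ = 1/cos²(33.7°) = 1/0.8320² = 1.445.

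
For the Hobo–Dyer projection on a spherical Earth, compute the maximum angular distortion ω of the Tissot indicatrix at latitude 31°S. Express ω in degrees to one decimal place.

Hobo–Dyer is a cylindrical equal-area projection with standard parallels at ±37.5°. For cylindrical equal-area with standard parallel φ₀, h = cos φ / cos φ₀ and k = cos φ₀ / cos φ, so h·k = 1.
At 31°: h = 1.080, k = 0.9256; principal scales a = 1.080, b = 0.9256.
sin(ω/2) = (a − b)/(a + b) = 0.1549/2.006 = 0.07721, so ω = 2 arcsin(0.07721) ≈ 8.9°.

8.9°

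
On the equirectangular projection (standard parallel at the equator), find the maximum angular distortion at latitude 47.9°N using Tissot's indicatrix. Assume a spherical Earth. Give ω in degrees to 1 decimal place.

Plate carrée maps x = Rλ, y = Rφ. The meridian scale is h = 1 and the parallel scale is k = 1/cos φ = sec φ.
At 47.9°: h = 1.000, k = 1.492; principal scales a = 1.492, b = 1.000.
sin(ω/2) = (a − b)/(a + b) = 0.4916/2.492 = 0.1973, so ω = 2 arcsin(0.1973) ≈ 22.8°.

22.8°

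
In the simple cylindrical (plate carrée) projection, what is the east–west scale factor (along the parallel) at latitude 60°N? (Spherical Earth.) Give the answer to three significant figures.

2.00

In the plate carrée (x = Rλ, y = Rφ), meridians are true-scale (h = 1) and parallels are stretched by k = sec φ.
k = 1/cos 60° = 1/0.5000 = 2.000.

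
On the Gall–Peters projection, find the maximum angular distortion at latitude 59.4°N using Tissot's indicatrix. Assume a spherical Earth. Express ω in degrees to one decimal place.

37.0°

Gall–Peters is a cylindrical equal-area projection with standard parallels at ±45°. Cylindrical equal-area (φ₀ = 45°): h = cos φ / cos 45° along meridians, k = cos 45° / cos φ along parallels; h·k = 1.
At 59.4°: h = 0.7199, k = 1.389; principal scales a = 1.389, b = 0.7199.
sin(ω/2) = (a − b)/(a + b) = 0.6692/2.109 = 0.3173, so ω = 2 arcsin(0.3173) ≈ 37.0°.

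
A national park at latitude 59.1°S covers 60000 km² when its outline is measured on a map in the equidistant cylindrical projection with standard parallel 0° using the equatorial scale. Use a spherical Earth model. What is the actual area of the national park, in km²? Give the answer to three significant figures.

In the plate carrée (x = Rλ, y = Rφ), meridians are true-scale (h = 1) and parallels are stretched by k = sec φ.
Areal scale = h·k = 1 × sec φ; at 59.1°, h = 1.000, k = 1.947, so h·k = 1.947.
True area = apparent / (areal scale) = 60000 / 1.947 ≈ 30800 km².

30800 km²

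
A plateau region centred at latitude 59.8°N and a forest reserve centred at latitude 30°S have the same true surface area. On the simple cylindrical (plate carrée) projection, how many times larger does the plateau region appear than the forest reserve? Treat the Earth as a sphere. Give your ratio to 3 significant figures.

1.72

In the plate carrée (x = Rλ, y = Rφ), meridians are true-scale (h = 1) and parallels are stretched by k = sec φ.
Areal scale at 59.8°: h·k = 1.000 × 1.988 = 1.988.
Areal scale at 30°: h·k = 1.000 × 1.155 = 1.155.
Ratio = 1.988/1.155 ≈ 1.72.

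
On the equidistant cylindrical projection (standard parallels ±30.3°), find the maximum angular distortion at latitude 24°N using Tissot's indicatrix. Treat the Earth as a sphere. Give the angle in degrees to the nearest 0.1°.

In the equirectangular projection with standard parallel φ₀ = 30.3° (x = Rλ cos φ₀, y = Rφ), meridians are true-scale (h = 1) and the parallel scale is k = cos φ₀ / cos φ.
At 24°: h = 1.000, k = 0.9451; principal scales a = 1.000, b = 0.9451.
sin(ω/2) = (a − b)/(a + b) = 0.05490/1.945 = 0.02822, so ω = 2 arcsin(0.02822) ≈ 3.2°.

3.2°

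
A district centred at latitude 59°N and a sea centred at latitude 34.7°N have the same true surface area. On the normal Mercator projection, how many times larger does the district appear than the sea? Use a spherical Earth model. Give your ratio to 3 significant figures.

Mercator areal scale is sec²φ.
At 59°: sec²(59°) = 1/0.5150² = 3.770.
At 34.7°: sec²(34.7°) = 1/0.8221² = 1.479.
Ratio = 3.770/1.479 = cos²(34.7°)/cos²(59°) ≈ 2.55.

2.55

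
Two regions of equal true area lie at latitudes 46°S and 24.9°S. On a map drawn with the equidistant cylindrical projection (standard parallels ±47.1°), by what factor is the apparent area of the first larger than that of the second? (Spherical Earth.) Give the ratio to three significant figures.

The equidistant cylindrical projection with φ₀ = 47.1° has h = 1 (meridians true) and k = cos φ₀ / cos φ along parallels.
Areal scale at 46°: h·k = 1.000 × 0.9799 = 0.9799.
Areal scale at 24.9°: h·k = 1.000 × 0.7505 = 0.7505.
Ratio = 0.9799/0.7505 ≈ 1.31.

1.31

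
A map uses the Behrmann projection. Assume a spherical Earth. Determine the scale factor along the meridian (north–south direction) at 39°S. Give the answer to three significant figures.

0.897

The Behrmann projection is cylindrical equal-area with φ₀ = 30°. A cylindrical equal-area projection with standard parallel φ₀ has meridian scale h = cos φ / cos φ₀ and parallel scale k = cos φ₀ / cos φ (so areas are preserved, h·k = 1).
h = cos 39° / cos 30° = 0.7771/0.8660 = 0.8974.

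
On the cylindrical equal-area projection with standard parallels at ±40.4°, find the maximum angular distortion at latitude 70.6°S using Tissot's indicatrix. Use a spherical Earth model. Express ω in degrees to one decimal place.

85.7°

For cylindrical equal-area with standard parallel φ₀, h = cos φ / cos φ₀ and k = cos φ₀ / cos φ, so h·k = 1.
At 70.6°: h = 0.4362, k = 2.293; principal scales a = 2.293, b = 0.4362.
sin(ω/2) = (a − b)/(a + b) = 1.857/2.729 = 0.6803, so ω = 2 arcsin(0.6803) ≈ 85.7°.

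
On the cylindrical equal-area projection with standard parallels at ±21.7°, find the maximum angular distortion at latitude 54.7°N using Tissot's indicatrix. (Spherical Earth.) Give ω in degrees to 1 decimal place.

A cylindrical equal-area projection with standard parallel φ₀ has meridian scale h = cos φ / cos φ₀ and parallel scale k = cos φ₀ / cos φ (so areas are preserved, h·k = 1).
At 54.7°: h = 0.6219, k = 1.608; principal scales a = 1.608, b = 0.6219.
sin(ω/2) = (a − b)/(a + b) = 0.9860/2.230 = 0.4422, so ω = 2 arcsin(0.4422) ≈ 52.5°.

52.5°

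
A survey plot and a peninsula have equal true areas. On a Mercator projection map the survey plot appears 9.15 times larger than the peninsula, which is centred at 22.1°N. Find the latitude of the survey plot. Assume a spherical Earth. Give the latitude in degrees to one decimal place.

For equal true areas on Mercator, apparent areas scale as sec²φ, so the ratio is cos²φ₂ / cos²φ₁.
cos²φ₂ / cos²φ₁ = 9.15  ⇒  cos φ₁ = cos 22.1° / √9.15 = 0.9265/3.025 = 0.3063.
φ₁ = arccos(0.3063) ≈ 72.2°.

72.2°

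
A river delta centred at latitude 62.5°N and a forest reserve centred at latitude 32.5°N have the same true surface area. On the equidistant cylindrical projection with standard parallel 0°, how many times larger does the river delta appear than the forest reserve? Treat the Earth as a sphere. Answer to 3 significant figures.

In the plate carrée (x = Rλ, y = Rφ), meridians are true-scale (h = 1) and parallels are stretched by k = sec φ.
Areal scale at 62.5°: h·k = 1.000 × 2.166 = 2.166.
Areal scale at 32.5°: h·k = 1.000 × 1.186 = 1.186.
Ratio = 2.166/1.186 ≈ 1.83.

1.83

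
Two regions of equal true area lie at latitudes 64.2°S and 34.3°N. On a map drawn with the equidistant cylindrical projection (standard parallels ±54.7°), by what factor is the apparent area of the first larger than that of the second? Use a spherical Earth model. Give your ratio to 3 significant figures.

In the equirectangular projection with standard parallel φ₀ = 54.7° (x = Rλ cos φ₀, y = Rφ), meridians are true-scale (h = 1) and the parallel scale is k = cos φ₀ / cos φ.
Areal scale at 64.2°: h·k = 1.000 × 1.328 = 1.328.
Areal scale at 34.3°: h·k = 1.000 × 0.6995 = 0.6995.
Ratio = 1.328/0.6995 ≈ 1.90.

1.90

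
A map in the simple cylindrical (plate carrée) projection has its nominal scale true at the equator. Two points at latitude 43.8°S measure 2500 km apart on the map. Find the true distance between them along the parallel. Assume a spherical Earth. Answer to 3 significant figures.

1800 km

For the equirectangular projection with φ₀ = 0 (plate carrée), h = 1 along meridians and k = sec φ along parallels.
Along the parallel at 43.8°, map distances are exaggerated by k = sec 43.8° = 1.386.
True distance = 2500 / 1.386 = 2500 × cos 43.8° ≈ 1800 km.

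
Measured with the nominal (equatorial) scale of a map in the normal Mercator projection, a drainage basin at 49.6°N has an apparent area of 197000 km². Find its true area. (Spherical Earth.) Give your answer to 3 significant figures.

The Mercator projection is conformal; its linear scale factor is the same in every direction and equals sec φ = 1/cos φ.
Areal scale = k² = sec²φ = 1/cos²(49.6°) = 1/0.6481² = 2.381.
True area = apparent / (areal scale) = 197000 / 2.381 ≈ 82800 km².

82800 km²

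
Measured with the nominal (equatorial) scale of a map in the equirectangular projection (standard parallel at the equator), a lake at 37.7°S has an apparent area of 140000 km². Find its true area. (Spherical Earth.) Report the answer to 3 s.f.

Plate carrée maps x = Rλ, y = Rφ. The meridian scale is h = 1 and the parallel scale is k = 1/cos φ = sec φ.
Areal scale = h·k = 1 × sec φ; at 37.7°, h = 1.000, k = 1.264, so h·k = 1.264.
True area = apparent / (areal scale) = 140000 / 1.264 ≈ 111000 km².

111000 km²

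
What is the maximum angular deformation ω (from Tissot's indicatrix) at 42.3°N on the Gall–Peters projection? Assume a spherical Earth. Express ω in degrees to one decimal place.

Gall–Peters is a cylindrical equal-area projection with standard parallels at ±45°. For cylindrical equal-area with standard parallel φ₀, h = cos φ / cos φ₀ and k = cos φ₀ / cos φ, so h·k = 1.
At 42.3°: h = 1.046, k = 0.9560; principal scales a = 1.046, b = 0.9560.
sin(ω/2) = (a − b)/(a + b) = 0.08997/2.002 = 0.04494, so ω = 2 arcsin(0.04494) ≈ 5.2°.

5.2°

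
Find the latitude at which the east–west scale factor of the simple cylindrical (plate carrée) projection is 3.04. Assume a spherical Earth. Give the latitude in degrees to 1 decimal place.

Plate carrée: h = 1, k = sec φ along parallels.
sec φ = 3.04  ⇒  cos φ = 0.3289  ⇒  φ ≈ 70.8°.

70.8°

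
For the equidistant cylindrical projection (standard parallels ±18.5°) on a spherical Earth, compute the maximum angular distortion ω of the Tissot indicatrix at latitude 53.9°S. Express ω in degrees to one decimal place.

27.0°

In the equirectangular projection with standard parallel φ₀ = 18.5° (x = Rλ cos φ₀, y = Rφ), meridians are true-scale (h = 1) and the parallel scale is k = cos φ₀ / cos φ.
At 53.9°: h = 1.000, k = 1.610; principal scales a = 1.610, b = 1.000.
sin(ω/2) = (a − b)/(a + b) = 0.6095/2.610 = 0.2336, so ω = 2 arcsin(0.2336) ≈ 27.0°.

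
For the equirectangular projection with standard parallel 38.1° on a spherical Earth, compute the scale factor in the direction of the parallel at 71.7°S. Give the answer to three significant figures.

The equidistant cylindrical projection with φ₀ = 38.1° has h = 1 (meridians true) and k = cos φ₀ / cos φ along parallels.
k = cos 38.1° / cos 71.7° = 0.7869/0.3140 = 2.506.

2.51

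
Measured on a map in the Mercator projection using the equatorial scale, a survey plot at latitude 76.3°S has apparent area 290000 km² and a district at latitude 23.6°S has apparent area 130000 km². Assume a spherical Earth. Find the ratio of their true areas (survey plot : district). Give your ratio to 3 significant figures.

Mercator's areal exaggeration is sec²φ; hence true area = (apparent area) · cos²φ.
True area of survey plot: 290000 × cos²(76.3°) = 290000 × 0.05609 = 16270 km².
True area of district: 130000 × cos²(23.6°) = 130000 × 0.8397 = 109200 km².
Ratio = 16270 / 109200 ≈ 0.149.

0.149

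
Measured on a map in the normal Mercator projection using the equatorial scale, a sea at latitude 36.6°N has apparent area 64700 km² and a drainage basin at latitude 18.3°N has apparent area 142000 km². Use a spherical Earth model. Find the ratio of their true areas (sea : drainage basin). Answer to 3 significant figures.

0.326

Mercator's areal exaggeration is sec²φ; hence true area = (apparent area) · cos²φ.
True area of sea: 64700 × cos²(36.6°) = 64700 × 0.6445 = 41700 km².
True area of drainage basin: 142000 × cos²(18.3°) = 142000 × 0.9014 = 128000 km².
Ratio = 41700 / 128000 ≈ 0.326.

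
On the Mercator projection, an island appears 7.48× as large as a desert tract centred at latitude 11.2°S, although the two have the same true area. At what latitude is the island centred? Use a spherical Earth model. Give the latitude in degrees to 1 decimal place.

69.0°

Mercator areal scale is sec²φ, so apparent-area ratio = sec²φ₁ / sec²φ₂ = cos²φ₂ / cos²φ₁.
cos²φ₂ / cos²φ₁ = 7.48  ⇒  cos φ₁ = cos 11.2° / √7.48 = 0.9810/2.735 = 0.3587.
φ₁ = arccos(0.3587) ≈ 69.0°.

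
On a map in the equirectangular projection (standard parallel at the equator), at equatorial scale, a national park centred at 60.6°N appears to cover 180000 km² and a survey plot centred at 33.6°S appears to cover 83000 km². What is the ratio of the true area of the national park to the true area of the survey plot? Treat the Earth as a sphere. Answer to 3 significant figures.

1.28

Plate carrée has h = 1 and k = sec φ, giving areal scale sec φ; true area = (apparent area) · cos φ.
True area of national park: 180000 × cos(60.6°) = 180000 × 0.4909 = 88360 km².
True area of survey plot: 83000 × cos(33.6°) = 83000 × 0.8329 = 69130 km².
Ratio = 88360 / 69130 ≈ 1.28.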